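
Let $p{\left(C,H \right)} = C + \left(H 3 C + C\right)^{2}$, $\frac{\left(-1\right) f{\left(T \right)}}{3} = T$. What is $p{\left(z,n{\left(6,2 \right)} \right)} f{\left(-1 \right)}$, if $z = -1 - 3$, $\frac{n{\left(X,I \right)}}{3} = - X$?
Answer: $134820$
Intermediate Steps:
$f{\left(T \right)} = - 3 T$
$n{\left(X,I \right)} = - 3 X$ ($n{\left(X,I \right)} = 3 \left(- X\right) = - 3 X$)
$z = -4$
$p{\left(C,H \right)} = C + \left(C + 3 C H\right)^{2}$ ($p{\left(C,H \right)} = C + \left(3 C H + C\right)^{2} = C + \left(C + 3 C H\right)^{2}$)
$p{\left(z,n{\left(6,2 \right)} \right)} f{\left(-1 \right)} = - 4 \left(1 - 4 \left(1 + 3 \left(\left(-3\right) 6\right)\right)^{2}\right) \left(\left(-3\right) \left(-1\right)\right) = - 4 \left(1 - 4 \left(1 + 3 \left(-18\right)\right)^{2}\right) 3 = - 4 \left(1 - 4 \left(1 - 54\right)^{2}\right) 3 = - 4 \left(1 - 4 \left(-53\right)^{2}\right) 3 = - 4 \left(1 - 11236\right) 3 = \left(-4\right) \left(-11235\right) 3 = 44940 \cdot 3 = 134820$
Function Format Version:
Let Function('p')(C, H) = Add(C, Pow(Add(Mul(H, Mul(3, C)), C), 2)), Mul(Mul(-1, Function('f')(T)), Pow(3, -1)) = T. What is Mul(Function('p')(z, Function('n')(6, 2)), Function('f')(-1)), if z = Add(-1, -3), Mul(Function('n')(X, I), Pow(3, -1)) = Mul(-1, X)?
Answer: 134820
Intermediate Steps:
Function('f')(T) = Mul(-3, T)
Function('n')(X, I) = Mul(-3, X) (Function('n')(X, I) = Mul(3, Mul(-1, X)) = Mul(-3, X))
z = -4
Function('p')(C, H) = Add(C, Pow(Add(C, Mul(3, C, H)), 2)) (Function('p')(C, H) = Add(C, Pow(Add(Mul(3, C, H), C), 2)) = Add(C, Pow(Add(C, Mul(3, C, H)), 2)))
Mul(Function('p')(z, Function('n')(6, 2)), Function('f')(-1)) = Mul(Mul(-4, Add(1, Mul(-4, Pow(Add(1, Mul(3, Mul(-3, 6))), 2)))), Mul(-3, -1)) = Mul(Mul(-4, Add(1, Mul(-4, Pow(Add(1, Mul(3, -18)), 2)))), 3) = Mul(Mul(-4, Add(1, Mul(-4, Pow(Add(1, -54), 2)))), 3) = Mul(Mul(-4, Add(1, Mul(-4, Pow(-53, 2)))), 3) = Mul(Mul(-4, Add(1, Mul(-4, 2809))), 3) = Mul(Mul(-4, Add(1, -11236)), 3) = Mul(Mul(-4, -11235), 3) = Mul(44940, 3) = 134820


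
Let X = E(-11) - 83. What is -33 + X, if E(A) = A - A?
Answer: -116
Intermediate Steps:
E(A) = 0
X = -83 (X = 0 - 83 = -83)
-33 + X = -33 - 83 = -116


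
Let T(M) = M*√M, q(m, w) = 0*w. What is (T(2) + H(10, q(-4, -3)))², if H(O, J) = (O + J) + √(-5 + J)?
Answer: (10 + 2*√2 + I*√5)² ≈ 159.57 + 57.37*I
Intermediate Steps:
q(m, w) = 0
H(O, J) = J + O + √(-5 + J) (H(O, J) = (J + O) + √(-5 + J) = J + O + √(-5 + J))
T(M) = M^(3/2)
(T(2) + H(10, q(-4, -3)))² = (2^(3/2) + (0 + 10 + √(-5 + 0)))² = (2*√2 + (0 + 10 + √(-5)))² = (2*√2 + (0 + 10 + I*√5))² = (2*√2 + (10 + I*√5))² = (10 + 2*√2 + I*√5)²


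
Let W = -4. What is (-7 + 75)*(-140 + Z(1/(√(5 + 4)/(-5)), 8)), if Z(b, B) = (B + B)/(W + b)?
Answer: -9712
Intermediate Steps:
Z(b, B) = 2*B/(-4 + b) (Z(b, B) = (B + B)/(-4 + b) = (2*B)/(-4 + b) = 2*B/(-4 + b))
(-7 + 75)*(-140 + Z(1/(√(5 + 4)/(-5)), 8)) = (-7 + 75)*(-140 + 2*8/(-4 + 1/(√(5 + 4)/(-5)))) = 68*(-140 + 2*8/(-4 + 1/(√9*(-⅕)))) = 68*(-140 + 2*8/(-4 + 1/(3*(-⅕)))) = 68*(-140 + 2*8/(-4 + 1/(-⅗))) = 68*(-140 + 2*8/(-4 - 5/3)) = 68*(-140 + 2*8/(-17/3)) = 68*(-140 + 2*8*(-3/17)) = 68*(-140 - 48/17) = 68*(-2428/17) = -9712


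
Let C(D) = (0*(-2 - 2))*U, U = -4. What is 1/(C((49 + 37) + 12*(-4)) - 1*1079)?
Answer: -1/1079 ≈ -0.00092678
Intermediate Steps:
C(D) = 0 (C(D) = (0*(-2 - 2))*(-4) = (0*(-4))*(-4) = 0*(-4) = 0)
1/(C((49 + 37) + 12*(-4)) - 1*1079) = 1/(0 - 1*1079) = 1/(0 - 1079) = 1/(-1079) = -1/1079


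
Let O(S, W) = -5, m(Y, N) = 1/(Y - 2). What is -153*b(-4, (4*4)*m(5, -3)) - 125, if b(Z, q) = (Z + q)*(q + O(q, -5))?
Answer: -193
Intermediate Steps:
m(Y, N) = 1/(-2 + Y)
b(Z, q) = (-5 + q)*(Z + q) (b(Z, q) = (Z + q)*(q - 5) = (Z + q)*(-5 + q) = (-5 + q)*(Z + q))
-153*b(-4, (4*4)*m(5, -3)) - 125 = -153*(((4*4)/(-2 + 5))**2 - 5*(-4) - 5*4*4/(-2 + 5) - 4*4*4/(-2 + 5)) - 125 = -153*((16/3)**2 + 20 - 80/3 - 64/3) - 125 = -153*((16*(1/3))**2 + 20 - 80/3 - 64/3) - 125 = -153*((16/3)**2 + 20 - 5*16/3 - 4*16/3) - 125 = -153*(256/9 + 20 - 80/3 - 64/3) - 125 = -153*4/9 - 125 = -68 - 125 = -193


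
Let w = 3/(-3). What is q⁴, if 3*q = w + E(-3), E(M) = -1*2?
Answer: 1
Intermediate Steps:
E(M) = -2
w = -1 (w = 3*(-⅓) = -1)
q = -1 (q = (-1 - 2)/3 = (⅓)*(-3) = -1)
q⁴ = (-1)⁴ = 1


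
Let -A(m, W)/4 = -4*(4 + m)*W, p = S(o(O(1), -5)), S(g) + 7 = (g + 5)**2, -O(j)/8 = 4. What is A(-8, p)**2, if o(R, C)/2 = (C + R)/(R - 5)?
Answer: 7225344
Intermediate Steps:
O(j) = -32 (O(j) = -8*4 = -32)
o(R, C) = 2*(C + R)/(-5 + R) (o(R, C) = 2*((C + R)/(R - 5)) = 2*((C + R)/(-5 + R)) = 2*(C + R)/(-5 + R))
S(g) = -7 + (5 + g)**2 (S(g) = -7 + (g + 5)**2 = -7 + (5 + g)**2)
p = 42 (p = -7 + (5 + 2*(-5 - 32)/(-5 - 32))**2 = -7 + (5 + 2*(-37)/(-37))**2 = -7 + (5 + 2*(-1/37)*(-37))**2 = -7 + (5 + 2)**2 = -7 + 7**2 = -7 + 49 = 42)
A(m, W) = 16*W*(4 + m) (A(m, W) = -(-16)*(4 + m)*W = -(-16)*W*(4 + m) = 16*W*(4 + m))
A(-8, p)**2 = (16*42*(4 - 8))**2 = (16*42*(-4))**2 = (-2688)**2 = 7225344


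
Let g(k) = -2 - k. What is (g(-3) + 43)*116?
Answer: 5104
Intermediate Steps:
(g(-3) + 43)*116 = ((-2 - 1*(-3)) + 43)*116 = ((-2 + 3) + 43)*116 = (1 + 43)*116 = 44*116 = 5104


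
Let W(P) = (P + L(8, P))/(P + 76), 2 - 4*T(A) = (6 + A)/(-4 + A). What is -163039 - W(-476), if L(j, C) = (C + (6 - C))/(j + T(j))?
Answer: -994545147/6100 ≈ -1.6304e+5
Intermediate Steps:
T(A) = ½ - (6 + A)/(4*(-4 + A))
L(j, C) = 6/(j + (-14 + j)/(4*(-4 + j))) (L(j, C) = (C + (6 - C))/(j + (-14 + j)/(4*(-4 + j))) = 6/(j + (-14 + j)/(4*(-4 + j))))
W(P) = (48/61 + P)/(76 + P) (W(P) = (P + 24*(-4 + 8)/(-14 + 8 + 4*8*(-4 + 8)))/(P + 76) = (P + 24*4/(-14 + 8 + 4*8*4))/(76 + P) = (P + 24*4/(-14 + 8 + 128))/(76 + P) = (P + 24*4/122)/(76 + P) = (P + 24*(1/122)*4)/(76 + P) = (P + 48/61)/(76 + P) = (48/61 + P)/(76 + P))
-163039 - W(-476) = -163039 - (48/61 - 476)/(76 - 476) = -163039 - (-28988)/((-400)*61) = -163039 - (-1)*(-28988)/(400*61) = -163039 - 1*7247/6100 = -163039 - 7247/6100 = -994545147/6100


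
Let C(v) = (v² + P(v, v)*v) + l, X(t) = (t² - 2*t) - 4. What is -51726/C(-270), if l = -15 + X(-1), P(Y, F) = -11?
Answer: -25863/37927 ≈ -0.68192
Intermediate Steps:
X(t) = -4 + t² - 2*t
l = -16 (l = -15 + (-4 + (-1)² - 2*(-1)) = -15 + (-4 + 1 + 2) = -15 - 1 = -16)
C(v) = -16 + v² - 11*v (C(v) = (v² - 11*v) - 16 = -16 + v² - 11*v)
-51726/C(-270) = -51726/(-16 + (-270)² - 11*(-270)) = -51726/(-16 + 72900 + 2970) = -51726/75854 = -51726*1/75854 = -25863/37927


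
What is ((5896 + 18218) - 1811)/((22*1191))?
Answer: 22303/26202 ≈ 0.85119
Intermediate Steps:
((5896 + 18218) - 1811)/((22*1191)) = (24114 - 1811)/26202 = 22303*(1/26202) = 22303/26202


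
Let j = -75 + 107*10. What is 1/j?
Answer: 1/995 ≈ 0.0010050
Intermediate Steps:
j = 995 (j = -75 + 1070 = 995)
1/j = 1/995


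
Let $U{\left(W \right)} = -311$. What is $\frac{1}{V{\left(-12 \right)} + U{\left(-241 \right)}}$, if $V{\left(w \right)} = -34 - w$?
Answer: $- \frac{1}{333} \approx -0.003003$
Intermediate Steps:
$\frac{1}{V{\left(-12 \right)} + U{\left(-241 \right)}} = \frac{1}{\left(-34 - -12\right) - 311} = \frac{1}{\left(-34 + 12\right) - 311} = \frac{1}{-22 - 311} = \frac{1}{-333} = - \frac{1}{333}$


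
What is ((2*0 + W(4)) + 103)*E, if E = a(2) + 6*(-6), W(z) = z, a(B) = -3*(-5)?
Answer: -2247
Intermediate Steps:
a(B) = 15
E = -21 (E = 15 + 6*(-6) = 15 - 36 = -21)
((2*0 + W(4)) + 103)*E = ((2*0 + 4) + 103)*(-21) = ((0 + 4) + 103)*(-21) = (4 + 103)*(-21) = 107*(-21) = -2247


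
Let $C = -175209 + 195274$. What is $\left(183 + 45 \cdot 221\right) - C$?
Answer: $-9937$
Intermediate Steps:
$C = 20065$
$\left(183 + 45 \cdot 221\right) - C = \left(183 + 45 \cdot 221\right) - 20065 = \left(183 + 9945\right) - 20065 = 10128 - 20065 = -9937$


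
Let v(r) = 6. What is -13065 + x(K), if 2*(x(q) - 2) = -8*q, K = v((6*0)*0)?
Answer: -13087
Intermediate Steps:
K = 6
x(q) = 2 - 4*q (x(q) = 2 + (-8*q)/2 = 2 - 4*q)
-13065 + x(K) = -13065 + (2 - 4*6) = -13065 + (2 - 24) = -13065 - 22 = -13087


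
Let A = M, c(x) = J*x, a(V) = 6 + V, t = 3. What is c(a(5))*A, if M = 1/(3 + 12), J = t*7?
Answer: 77/5 ≈ 15.400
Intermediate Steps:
J = 21 (J = 3*7 = 21)
M = 1/15 ≈ 0.066667
c(x) = 21*x
A = 1/15 ≈ 0.066667
c(a(5))*A = (21*(6 + 5))*(1/15) = (21*11)*(1/15) = 231*(1/15) = 77/5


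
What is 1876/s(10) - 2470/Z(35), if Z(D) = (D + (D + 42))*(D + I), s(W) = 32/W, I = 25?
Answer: 393713/672 ≈ 585.88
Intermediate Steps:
Z(D) = (25 + D)*(42 + 2*D) (Z(D) = (D + (D + 42))*(D + 25) = (D + (42 + D))*(25 + D) = (42 + 2*D)*(25 + D) = (25 + D)*(42 + 2*D))
1876/s(10) - 2470/Z(35) = 1876/((32/10)) - 2470/(1050 + 2*35² + 92*35) = 1876/((32*(⅒))) - 2470/(1050 + 2*1225 + 3220) = 1876/(16/5) - 2470/(1050 + 2450 + 3220) = 1876*(5/16) - 2470/6720 = 2345/4 - 2470*1/6720 = 2345/4 - 247/672 = 393713/672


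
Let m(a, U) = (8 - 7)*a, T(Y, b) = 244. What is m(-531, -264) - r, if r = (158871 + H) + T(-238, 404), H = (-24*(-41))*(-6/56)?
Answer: -1116784/7 ≈ -1.5954e+5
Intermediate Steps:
H = -738/7 (H = 984*(-6*1/56) = 984*(-3/28) = -738/7 ≈ -105.43)
m(a, U) = a (m(a, U) = 1*a = a)
r = 1113067/7 (r = (158871 - 738/7) + 244 = 1111359/7 + 244 = 1113067/7 ≈ 1.5901e+5)
m(-531, -264) - r = -531 - 1*1113067/7 = -531 - 1113067/7 = -1116784/7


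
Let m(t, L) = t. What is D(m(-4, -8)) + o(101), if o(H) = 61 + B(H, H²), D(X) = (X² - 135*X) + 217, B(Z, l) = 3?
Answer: 837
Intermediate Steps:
D(X) = 217 + X² - 135*X
o(H) = 64 (o(H) = 61 + 3 = 64)
D(m(-4, -8)) + o(101) = (217 + (-4)² - 135*(-4)) + 64 = (217 + 16 + 540) + 64 = 773 + 64 = 837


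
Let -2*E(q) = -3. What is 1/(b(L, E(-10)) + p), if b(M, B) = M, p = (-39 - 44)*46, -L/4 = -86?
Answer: -1/3474 ≈ -0.00028785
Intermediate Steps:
L = 344 (L = -4*(-86) = 344)
E(q) = 3/2 (E(q) = -½*(-3) = 3/2)
p = -3818 (p = -83*46 = -3818)
1/(b(L, E(-10)) + p) = 1/(344 - 3818) = 1/(-3474) = -1/3474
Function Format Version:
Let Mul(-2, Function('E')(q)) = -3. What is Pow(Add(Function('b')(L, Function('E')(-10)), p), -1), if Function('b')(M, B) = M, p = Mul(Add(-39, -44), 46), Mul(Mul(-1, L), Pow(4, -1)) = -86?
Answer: Rational(-1, 3474) ≈ -0.00028785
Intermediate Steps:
L = 344 (L = Mul(-4, -86) = 344)
Function('E')(q) = Rational(3, 2) (Function('E')(q) = Mul(Rational(-1, 2), -3) = Rational(3, 2))
p = -3818 (p = Mul(-83, 46) = -3818)
Pow(Add(Function('b')(L, Function('E')(-10)), p), -1) = Pow(Add(344, -3818), -1) = Pow(-3474, -1) = Rational(-1, 3474)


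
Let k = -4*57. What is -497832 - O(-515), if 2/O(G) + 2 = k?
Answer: -57250679/115 ≈ -4.9783e+5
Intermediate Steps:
k = -228
O(G) = -1/115 (O(G) = 2/(-2 - 228) = 2/(-230) = 2*(-1/230) = -1/115)
-497832 - O(-515) = -497832 - 1*(-1/115) = -497832 + 1/115 = -57250679/115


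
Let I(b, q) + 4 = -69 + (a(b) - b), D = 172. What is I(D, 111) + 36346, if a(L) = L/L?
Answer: 36102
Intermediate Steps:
a(L) = 1
I(b, q) = -72 - b (I(b, q) = -4 + (-69 + (1 - b)) = -4 + (-68 - b) = -72 - b)
I(D, 111) + 36346 = (-72 - 1*172) + 36346 = (-72 - 172) + 36346 = -244 + 36346 = 36102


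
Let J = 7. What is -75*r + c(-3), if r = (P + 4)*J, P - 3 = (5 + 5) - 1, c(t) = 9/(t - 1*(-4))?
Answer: -8391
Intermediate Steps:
c(t) = 9/(4 + t) (c(t) = 9/(t + 4) = 9/(4 + t))
P = 12 (P = 3 + ((5 + 5) - 1) = 3 + (10 - 1) = 3 + 9 = 12)
r = 112 (r = (12 + 4)*7 = 16*7 = 112)
-75*r + c(-3) = -75*112 + 9/(4 - 3) = -8400 + 9/1 = -8400 + 9*1 = -8400 + 9 = -8391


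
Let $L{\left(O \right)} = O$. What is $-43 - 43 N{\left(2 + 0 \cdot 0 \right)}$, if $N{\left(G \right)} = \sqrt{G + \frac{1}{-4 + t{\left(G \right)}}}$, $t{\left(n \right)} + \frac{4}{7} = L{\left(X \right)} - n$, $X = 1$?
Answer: $-43 - \frac{43 \sqrt{2769}}{39} \approx -101.02$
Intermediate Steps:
$t{\left(n \right)} = \frac{3}{7} - n$ ($t{\left(n \right)} = - \frac{4}{7} - \left(-1 + n\right) = \frac{3}{7} - n$)
$N{\left(G \right)} = \sqrt{G + \frac{1}{- \frac{25}{7} - G}}$ ($N{\left(G \right)} = \sqrt{G + \frac{1}{-4 - \left(- \frac{3}{7} + G\right)}} = \sqrt{G + \frac{1}{- \frac{25}{7} - G}}$)
$-43 - 43 N{\left(2 + 0 \cdot 0 \right)} = -43 - 43 \sqrt{\frac{-7 + \left(2 + 0 \cdot 0\right) \left(25 + 7 \left(2 + 0 \cdot 0\right)\right)}{25 + 7 \left(2 + 0 \cdot 0\right)}} = -43 - 43 \sqrt{\frac{-7 + \left(2 + 0\right) \left(25 + 7 \left(2 + 0\right)\right)}{25 + 7 \left(2 + 0\right)}} = -43 - 43 \sqrt{\frac{-7 + 2 \left(25 + 7 \cdot 2\right)}{25 + 7 \cdot 2}} = -43 - 43 \sqrt{\frac{-7 + 2 \left(25 + 14\right)}{25 + 14}} = -43 - 43 \sqrt{\frac{-7 + 2 \cdot 39}{39}} = -43 - 43 \sqrt{\frac{-7 + 78}{39}} = -43 - 43 \sqrt{\frac{1}{39} \cdot 71} = -43 - 43 \sqrt{\frac{71}{39}} = -43 - 43 \frac{\sqrt{2769}}{39} = -43 - \frac{43 \sqrt{2769}}{39}$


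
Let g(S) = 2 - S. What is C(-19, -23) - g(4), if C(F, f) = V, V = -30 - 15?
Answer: -43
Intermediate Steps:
V = -45
C(F, f) = -45
C(-19, -23) - g(4) = -45 - (2 - 1*4) = -45 - (2 - 4) = -45 - 1*(-2) = -45 + 2 = -43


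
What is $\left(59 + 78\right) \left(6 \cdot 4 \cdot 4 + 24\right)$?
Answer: $16440$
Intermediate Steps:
$\left(59 + 78\right) \left(6 \cdot 4 \cdot 4 + 24\right) = 137 \left(24 \cdot 4 + 24\right) = 137 \left(96 + 24\right) = 137 \cdot 120 = 16440$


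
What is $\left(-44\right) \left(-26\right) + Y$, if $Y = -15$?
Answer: $1129$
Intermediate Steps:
$\left(-44\right) \left(-26\right) + Y = \left(-44\right) \left(-26\right) - 15 = 1144 - 15 = 1129$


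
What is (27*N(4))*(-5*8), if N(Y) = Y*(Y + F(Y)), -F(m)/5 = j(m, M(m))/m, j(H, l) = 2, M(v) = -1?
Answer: -6480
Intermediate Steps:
F(m) = -10/m
N(Y) = Y*(Y - 10/Y)
(27*N(4))*(-5*8) = (27*(-10 + 4²))*(-5*8) = (27*(-10 + 16))*(-40) = (27*6)*(-40) = 162*(-40) = -6480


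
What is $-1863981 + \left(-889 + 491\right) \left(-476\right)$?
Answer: $-1674533$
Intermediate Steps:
$-1863981 + \left(-889 + 491\right) \left(-476\right) = -1863981 - -189448 = -1863981 + 189448 = -1674533$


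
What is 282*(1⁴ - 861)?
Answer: -242520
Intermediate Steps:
282*(1⁴ - 861) = 282*(1 - 861) = 282*(-860) = -242520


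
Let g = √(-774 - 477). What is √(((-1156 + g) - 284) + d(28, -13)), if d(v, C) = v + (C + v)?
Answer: √(-1397 + 3*I*√139) ≈ 0.4731 + 37.379*I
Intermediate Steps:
d(v, C) = C + 2*v
g = 3*I*√139 (g = √(-1251) = 3*I*√139 ≈ 35.37*I)
√(((-1156 + g) - 284) + d(28, -13)) = √(((-1156 + 3*I*√139) - 284) + (-13 + 2*28)) = √((-1440 + 3*I*√139) + (-13 + 56)) = √((-1440 + 3*I*√139) + 43) = √(-1397 + 3*I*√139)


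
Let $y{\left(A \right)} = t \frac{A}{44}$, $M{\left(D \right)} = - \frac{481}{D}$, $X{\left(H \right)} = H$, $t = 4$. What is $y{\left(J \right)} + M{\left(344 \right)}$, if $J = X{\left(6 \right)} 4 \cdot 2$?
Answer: $\frac{11221}{3784} \approx 2.9654$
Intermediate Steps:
$J = 48$ ($J = 6 \cdot 4 \cdot 2 = 24 \cdot 2 = 48$)
$y{\left(A \right)} = \frac{A}{11}$ ($y{\left(A \right)} = 4 \frac{A}{44} = \frac{A}{11}$)
$y{\left(J \right)} + M{\left(344 \right)} = \frac{1}{11} \cdot 48 - \frac{481}{344} = \frac{48}{11} - \frac{481}{344} = \frac{11221}{3784}$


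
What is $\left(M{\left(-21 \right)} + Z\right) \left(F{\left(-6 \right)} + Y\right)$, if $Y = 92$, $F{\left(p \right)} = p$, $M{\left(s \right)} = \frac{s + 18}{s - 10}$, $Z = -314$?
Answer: $- \frac{836866}{31} \approx -26996.0$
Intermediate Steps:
$M{\left(s \right)} = \frac{18 + s}{-10 + s}$
$\left(M{\left(-21 \right)} + Z\right) \left(F{\left(-6 \right)} + Y\right) = \left(\frac{18 - 21}{-10 - 21} - 314\right) \left(-6 + 92\right) = \left(\frac{1}{-31} \left(-3\right) - 314\right) 86 = \left(\left(- \frac{1}{31}\right) \left(-3\right) - 314\right) 86 = \left(\frac{3}{31} - 314\right) 86 = \left(- \frac{9731}{31}\right) 86 = - \frac{836866}{31}$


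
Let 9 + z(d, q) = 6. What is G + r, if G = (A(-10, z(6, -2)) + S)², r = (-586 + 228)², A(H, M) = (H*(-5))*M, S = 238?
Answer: 135908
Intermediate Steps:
z(d, q) = -3 (z(d, q) = -9 + 6 = -3)
A(H, M) = -5*H*M (A(H, M) = (-5*H)*M = -5*H*M)
r = 128164 (r = (-358)² = 128164)
G = 7744 (G = (-5*(-10)*(-3) + 238)² = (-150 + 238)² = 88² = 7744)
G + r = 7744 + 128164 = 135908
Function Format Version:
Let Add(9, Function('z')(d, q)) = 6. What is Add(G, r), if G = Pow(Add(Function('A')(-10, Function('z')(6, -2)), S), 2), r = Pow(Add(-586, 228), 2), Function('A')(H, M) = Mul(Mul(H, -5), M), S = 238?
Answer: 135908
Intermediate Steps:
Function('z')(d, q) = -3 (Function('z')(d, q) = Add(-9, 6) = -3)
Function('A')(H, M) = Mul(-5, H, M) (Function('A')(H, M) = Mul(Mul(-5, H), M) = Mul(-5, H, M))
r = 128164 (r = Pow(-358, 2) = 128164)
G = 7744 (G = Pow(Add(Mul(-5, -10, -3), 238), 2) = Pow(Add(-150, 238), 2) = Pow(88, 2) = 7744)
Add(G, r) = Add(7744, 128164) = 135908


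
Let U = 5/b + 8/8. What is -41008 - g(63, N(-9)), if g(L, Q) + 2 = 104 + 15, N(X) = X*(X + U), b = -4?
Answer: -41125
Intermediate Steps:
U = -1/4 (U = 5/(-4) + 8/8 = 5*(-1/4) + 8*(1/8) = -5/4 + 1 = -1/4 ≈ -0.25000)
N(X) = X*(-1/4 + X) (N(X) = X*(X - 1/4) = X*(-1/4 + X))
g(L, Q) = 117 (g(L, Q) = -2 + (104 + 15) = -2 + 119 = 117)
-41008 - g(63, N(-9)) = -41008 - 1*117 = -41008 - 117 = -41125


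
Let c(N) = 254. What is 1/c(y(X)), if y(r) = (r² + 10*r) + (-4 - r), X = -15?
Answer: 1/254 ≈ 0.0039370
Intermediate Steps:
y(r) = -4 + r² + 9*r
1/c(y(X)) = 1/254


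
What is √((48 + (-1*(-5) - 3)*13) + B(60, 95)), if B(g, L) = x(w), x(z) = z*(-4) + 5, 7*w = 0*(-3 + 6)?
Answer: √79 ≈ 8.8882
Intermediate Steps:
w = 0 (w = (0*(-3 + 6))/7 = (0*3)/7 = (⅐)*0 = 0)
x(z) = 5 - 4*z (x(z) = -4*z + 5 = 5 - 4*z)
B(g, L) = 5 (B(g, L) = 5 - 4*0 = 5 + 0 = 5)
√((48 + (-1*(-5) - 3)*13) + B(60, 95)) = √((48 + (-1*(-5) - 3)*13) + 5) = √((48 + (5 - 3)*13) + 5) = √((48 + 2*13) + 5) = √((48 + 26) + 5) = √(74 + 5) = √79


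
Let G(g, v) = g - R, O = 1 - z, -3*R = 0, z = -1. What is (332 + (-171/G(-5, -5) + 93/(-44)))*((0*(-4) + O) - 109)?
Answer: -8570593/220 ≈ -38957.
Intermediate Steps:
R = 0 (R = -⅓*0 = 0)
O = 2 (O = 1 - 1*(-1) = 1 + 1 = 2)
G(g, v) = g (G(g, v) = g - 1*0 = g + 0 = g)
(332 + (-171/G(-5, -5) + 93/(-44)))*((0*(-4) + O) - 109) = (332 + (-171/(-5) + 93/(-44)))*((0*(-4) + 2) - 109) = (332 + (-171*(-⅕) + 93*(-1/44)))*((0 + 2) - 109) = (332 + (171/5 - 93/44))*(2 - 109) = (332 + 7059/220)*(-107) = (80099/220)*(-107) = -8570593/220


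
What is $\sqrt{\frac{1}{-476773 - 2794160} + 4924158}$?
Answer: $\frac{\sqrt{5853731076709962481}}{1090311} \approx 2219.0$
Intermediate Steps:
$\sqrt{\frac{1}{-476773 - 2794160} + 4924158} = \sqrt{\frac{1}{-3270933} + 4924158} = \sqrt{- \frac{1}{3270933} + 4924158} = \sqrt{\frac{16106590899413}{3270933}} = \frac{\sqrt{5853731076709962481}}{1090311}$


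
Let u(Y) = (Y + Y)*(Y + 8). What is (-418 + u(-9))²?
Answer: 160000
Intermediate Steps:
u(Y) = 2*Y*(8 + Y) (u(Y) = (2*Y)*(8 + Y) = 2*Y*(8 + Y))
(-418 + u(-9))² = (-418 + 2*(-9)*(8 - 9))² = (-418 + 2*(-9)*(-1))² = (-418 + 18)² = (-400)² = 160000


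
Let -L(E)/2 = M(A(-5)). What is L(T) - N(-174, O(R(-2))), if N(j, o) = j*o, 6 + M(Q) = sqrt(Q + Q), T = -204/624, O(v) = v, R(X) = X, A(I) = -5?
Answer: -336 - 2*I*sqrt(10) ≈ -336.0 - 6.3246*I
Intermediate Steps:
T = -17/52 (T = -204*1/624 = -17/52 ≈ -0.32692)
M(Q) = -6 + sqrt(2)*sqrt(Q) (M(Q) = -6 + sqrt(Q + Q) = -6 + sqrt(2*Q) = -6 + sqrt(2)*sqrt(Q))
L(E) = 12 - 2*I*sqrt(10) (L(E) = -2*(-6 + sqrt(2)*sqrt(-5)) = -2*(-6 + sqrt(2)*(I*sqrt(5))) = -2*(-6 + I*sqrt(10)) = 12 - 2*I*sqrt(10))
L(T) - N(-174, O(R(-2))) = (12 - 2*I*sqrt(10)) - (-174)*(-2) = (12 - 2*I*sqrt(10)) - 1*348 = (12 - 2*I*sqrt(10)) - 348 = -336 - 2*I*sqrt(10)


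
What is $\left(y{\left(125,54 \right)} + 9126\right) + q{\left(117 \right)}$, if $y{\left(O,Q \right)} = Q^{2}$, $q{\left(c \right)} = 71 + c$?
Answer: $12230$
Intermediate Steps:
$\left(y{\left(125,54 \right)} + 9126\right) + q{\left(117 \right)} = \left(54^{2} + 9126\right) + \left(71 + 117\right) = \left(2916 + 9126\right) + 188 = 12042 + 188 = 12230$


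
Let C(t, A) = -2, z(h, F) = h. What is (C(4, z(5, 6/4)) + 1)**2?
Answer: 1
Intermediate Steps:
(C(4, z(5, 6/4)) + 1)**2 = (-2 + 1)**2 = (-1)**2 = 1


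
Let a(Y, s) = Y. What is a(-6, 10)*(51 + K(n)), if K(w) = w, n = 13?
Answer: -384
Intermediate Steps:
a(-6, 10)*(51 + K(n)) = -6*(51 + 13) = -6*64 = -384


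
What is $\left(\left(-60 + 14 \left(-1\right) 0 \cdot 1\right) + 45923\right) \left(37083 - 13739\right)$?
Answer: $1070625872$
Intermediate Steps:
$\left(\left(-60 + 14 \left(-1\right) 0 \cdot 1\right) + 45923\right) \left(37083 - 13739\right) = \left(\left(-60 + 14 \cdot 0 \cdot 1\right) + 45923\right) 23344 = \left(\left(-60 + 14 \cdot 0\right) + 45923\right) 23344 = \left(\left(-60 + 0\right) + 45923\right) 23344 = \left(-60 + 45923\right) 23344 = 45863 \cdot 23344 = 1070625872$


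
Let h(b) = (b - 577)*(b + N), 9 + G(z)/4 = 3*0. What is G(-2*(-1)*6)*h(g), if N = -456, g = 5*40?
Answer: -3474432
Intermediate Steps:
g = 200
G(z) = -36 (G(z) = -36 + 4*(3*0) = -36 + 4*0 = -36 + 0 = -36)
h(b) = (-577 + b)*(-456 + b) (h(b) = (b - 577)*(b - 456) = (-577 + b)*(-456 + b))
G(-2*(-1)*6)*h(g) = -36*(263112 + 200**2 - 1033*200) = -36*(263112 + 40000 - 206600) = -36*96512 = -3474432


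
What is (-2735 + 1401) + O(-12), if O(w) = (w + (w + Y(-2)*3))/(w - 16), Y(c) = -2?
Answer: -18661/14 ≈ -1332.9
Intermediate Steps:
O(w) = (-6 + 2*w)/(-16 + w) (O(w) = (w + (w - 2*3))/(w - 16) = (w + (w - 6))/(-16 + w) = (w + (-6 + w))/(-16 + w) = (-6 + 2*w)/(-16 + w))
(-2735 + 1401) + O(-12) = (-2735 + 1401) + 2*(-3 - 12)/(-16 - 12) = -1334 + 2*(-15)/(-28) = -1334 + 2*(-1/28)*(-15) = -1334 + 15/14 = -18661/14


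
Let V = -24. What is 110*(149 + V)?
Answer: 13750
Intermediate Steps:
110*(149 + V) = 110*(149 - 24) = 110*125 = 13750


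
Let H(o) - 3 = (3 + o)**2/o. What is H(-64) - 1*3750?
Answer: -243529/64 ≈ -3805.1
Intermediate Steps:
H(o) = 3 + (3 + o)**2/o
H(-64) - 1*3750 = (3 + (3 - 64)**2/(-64)) - 1*3750 = (3 - 1/64*(-61)**2) - 3750 = (3 - 1/64*3721) - 3750 = (3 - 3721/64) - 3750 = -3529/64 - 3750 = -243529/64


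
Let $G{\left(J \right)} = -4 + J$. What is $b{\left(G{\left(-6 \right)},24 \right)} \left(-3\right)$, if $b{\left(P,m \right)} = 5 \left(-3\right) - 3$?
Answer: $54$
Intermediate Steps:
$b{\left(P,m \right)} = -18$ ($b{\left(P,m \right)} = -15 - 3 = -18$)
$b{\left(G{\left(-6 \right)},24 \right)} \left(-3\right) = \left(-18\right) \left(-3\right) = 54$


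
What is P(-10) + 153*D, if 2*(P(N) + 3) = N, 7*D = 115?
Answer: 17539/7 ≈ 2505.6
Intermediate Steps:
D = 115/7 (D = (1/7)*115 = 115/7 ≈ 16.429)
P(N) = -3 + N/2
P(-10) + 153*D = (-3 + (1/2)*(-10)) + 153*(115/7) = (-3 - 5) + 17595/7 = -8 + 17595/7 = 17539/7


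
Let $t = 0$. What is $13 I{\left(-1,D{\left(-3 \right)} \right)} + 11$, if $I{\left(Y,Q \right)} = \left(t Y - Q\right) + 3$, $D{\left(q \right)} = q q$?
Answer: $-67$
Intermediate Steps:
$D{\left(q \right)} = q^{2}$
$I{\left(Y,Q \right)} = 3 - Q$ ($I{\left(Y,Q \right)} = \left(0 Y - Q\right) + 3 = \left(0 - Q\right) + 3 = - Q + 3 = 3 - Q$)
$13 I{\left(-1,D{\left(-3 \right)} \right)} + 11 = 13 \left(3 - \left(-3\right)^{2}\right) + 11 = 13 \left(3 - 9\right) + 11 = 13 \left(-6\right) + 11 = -78 + 11 = -67$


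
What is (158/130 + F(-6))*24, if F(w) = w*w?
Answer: 58056/65 ≈ 893.17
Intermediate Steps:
F(w) = w**2
(158/130 + F(-6))*24 = (158/130 + (-6)**2)*24 = (158*(1/130) + 36)*24 = (79/65 + 36)*24 = (2419/65)*24 = 58056/65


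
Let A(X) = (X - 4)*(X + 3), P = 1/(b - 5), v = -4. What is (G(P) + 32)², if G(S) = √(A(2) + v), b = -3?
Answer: (32 + I*√14)² ≈ 1010.0 + 239.47*I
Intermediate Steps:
P = -⅛ (P = 1/(-3 - 5) = 1/(-8) = -⅛ ≈ -0.12500)
A(X) = (-4 + X)*(3 + X)
G(S) = I*√14 (G(S) = √((-12 + 2² - 1*2) - 4) = √((-12 + 4 - 2) - 4) = √(-10 - 4) = √(-14) = I*√14)
(G(P) + 32)² = (I*√14 + 32)² = (32 + I*√14)²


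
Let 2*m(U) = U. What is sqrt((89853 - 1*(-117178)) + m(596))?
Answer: sqrt(207329) ≈ 455.33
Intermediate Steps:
m(U) = U/2
sqrt((89853 - 1*(-117178)) + m(596)) = sqrt((89853 - 1*(-117178)) + (1/2)*596) = sqrt((89853 + 117178) + 298) = sqrt(207031 + 298) = sqrt(207329)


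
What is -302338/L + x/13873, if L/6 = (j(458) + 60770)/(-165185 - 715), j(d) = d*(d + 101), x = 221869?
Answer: 4144416111441/156959122 ≈ 26404.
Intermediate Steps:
j(d) = d*(101 + d)
L = -22628/1975 (L = 6*((458*(101 + 458) + 60770)/(-165185 - 715)) = 6*((458*559 + 60770)/(-165900)) = 6*((256022 + 60770)*(-1/165900)) = 6*(316792*(-1/165900)) = 6*(-11314/5925) = -22628/1975 ≈ -11.457)
-302338/L + x/13873 = -302338/(-22628/1975) + 221869/13873 = -302338*(-1975/22628) + 221869*(1/13873) = 298558775/11314 + 221869/13873 = 4144416111441/156959122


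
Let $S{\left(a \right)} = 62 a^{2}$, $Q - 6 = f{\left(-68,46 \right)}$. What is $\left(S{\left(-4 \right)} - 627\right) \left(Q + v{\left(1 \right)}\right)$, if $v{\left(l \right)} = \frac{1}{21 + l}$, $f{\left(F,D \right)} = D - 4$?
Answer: $\frac{385805}{22} \approx 17537.0$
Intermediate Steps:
$f{\left(F,D \right)} = -4 + D$
$Q = 48$ ($Q = 6 + \left(-4 + 46\right) = 6 + 42 = 48$)
$\left(S{\left(-4 \right)} - 627\right) \left(Q + v{\left(1 \right)}\right) = \left(62 \left(-4\right)^{2} - 627\right) \left(48 + \frac{1}{21 + 1}\right) = \left(62 \cdot 16 - 627\right) \left(48 + \frac{1}{22}\right) = \left(992 - 627\right) \left(48 + \frac{1}{22}\right) = 365 \cdot \frac{1057}{22} = \frac{385805}{22}$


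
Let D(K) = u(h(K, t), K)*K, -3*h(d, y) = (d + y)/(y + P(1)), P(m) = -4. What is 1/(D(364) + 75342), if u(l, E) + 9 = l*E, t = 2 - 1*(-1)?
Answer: 3/48842230 ≈ 6.1422e-8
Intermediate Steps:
t = 3 (t = 2 + 1 = 3)
h(d, y) = -(d + y)/(3*(-4 + y)) (h(d, y) = -(d + y)/(3*(y - 4)) = -(d + y)/(3*(-4 + y)))
u(l, E) = -9 + E*l (u(l, E) = -9 + l*E = -9 + E*l)
D(K) = K*(-9 + K*(1 + K/3)) (D(K) = (-9 + K*((-K - 1*3)/(3*(-4 + 3))))*K = (-9 + K*((⅓)*(-K - 3)/(-1)))*K = (-9 + K*((⅓)*(-1)*(-3 - K)))*K = (-9 + K*(1 + K/3))*K = K*(-9 + K*(1 + K/3)))
1/(D(364) + 75342) = 1/((⅓)*364*(-27 + 364*(3 + 364)) + 75342) = 1/((⅓)*364*(-27 + 364*367) + 75342) = 1/((⅓)*364*(-27 + 133588) + 75342) = 1/((⅓)*364*133561 + 75342) = 1/(48616204/3 + 75342) = 1/(48842230/3) = 3/48842230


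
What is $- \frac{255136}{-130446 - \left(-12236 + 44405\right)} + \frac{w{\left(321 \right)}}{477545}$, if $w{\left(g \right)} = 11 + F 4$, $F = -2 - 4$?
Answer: $\frac{4873472285}{3106239207} \approx 1.5689$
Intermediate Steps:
$F = -6$ ($F = -2 - 4 = -6$)
$w{\left(g \right)} = -13$ ($w{\left(g \right)} = 11 - 24 = -13$)
$- \frac{255136}{-130446 - \left(-12236 + 44405\right)} + \frac{w{\left(321 \right)}}{477545} = - \frac{255136}{-130446 - \left(-12236 + 44405\right)} - \frac{13}{477545} = - \frac{255136}{-130446 - 32169} - \frac{13}{477545} = - \frac{255136}{-162615} - \frac{13}{477545} = \left(-255136\right) \left(- \frac{1}{162615}\right) - \frac{13}{477545} = \frac{255136}{162615} - \frac{13}{477545} = \frac{4873472285}{3106239207}$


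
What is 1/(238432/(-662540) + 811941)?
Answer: 165635/134485787927 ≈ 1.2316e-6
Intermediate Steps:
1/(238432/(-662540) + 811941) = 1/(238432*(-1/662540) + 811941) = 1/(-59608/165635 + 811941) = 1/(134485787927/165635) = 165635/134485787927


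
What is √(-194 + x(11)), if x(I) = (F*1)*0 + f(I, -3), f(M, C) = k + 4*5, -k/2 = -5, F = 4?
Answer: 2*I*√41 ≈ 12.806*I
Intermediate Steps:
k = 10 (k = -2*(-5) = 10)
f(M, C) = 30 (f(M, C) = 10 + 4*5 = 10 + 20 = 30)
x(I) = 30 (x(I) = (4*1)*0 + 30 = 4*0 + 30 = 0 + 30 = 30)
√(-194 + x(11)) = √(-194 + 30) = √(-164) = 2*I*√41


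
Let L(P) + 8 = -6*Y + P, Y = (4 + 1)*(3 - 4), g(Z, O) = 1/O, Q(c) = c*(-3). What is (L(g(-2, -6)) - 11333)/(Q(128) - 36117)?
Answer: 67867/219006 ≈ 0.30989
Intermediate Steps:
Q(c) = -3*c
Y = -5 (Y = 5*(-1) = -5)
L(P) = 22 + P (L(P) = -8 + (-6*(-5) + P) = -8 + (30 + P) = 22 + P)
(L(g(-2, -6)) - 11333)/(Q(128) - 36117) = ((22 + 1/(-6)) - 11333)/(-3*128 - 36117) = ((22 - 1/6) - 11333)/(-384 - 36117) = (131/6 - 11333)/(-36501) = -67867/6*(-1/36501) = 67867/219006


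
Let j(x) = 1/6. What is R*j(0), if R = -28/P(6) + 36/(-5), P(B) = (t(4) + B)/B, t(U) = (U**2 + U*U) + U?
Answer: -28/15 ≈ -1.8667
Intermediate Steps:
t(U) = U + 2*U**2 (t(U) = (U**2 + U**2) + U = 2*U**2 + U = U + 2*U**2)
j(x) = 1/6
P(B) = (36 + B)/B (P(B) = (4*(1 + 2*4) + B)/B = (4*(1 + 8) + B)/B = (4*9 + B)/B = (36 + B)/B)
R = -56/5 (R = -28*6/(36 + 6) + 36/(-5) = -28/((1/6)*42) + 36*(-1/5) = -28/7 - 36/5 = -28*1/7 - 36/5 = -4 - 36/5 = -56/5 ≈ -11.200)
R*j(0) = -56/5*1/6 = -28/15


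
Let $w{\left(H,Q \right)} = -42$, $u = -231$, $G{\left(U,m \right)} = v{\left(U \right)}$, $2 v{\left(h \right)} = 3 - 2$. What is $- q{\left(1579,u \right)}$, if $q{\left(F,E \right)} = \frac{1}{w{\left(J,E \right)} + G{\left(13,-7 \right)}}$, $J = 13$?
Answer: $\frac{2}{83} \approx 0.024096$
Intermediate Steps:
$v{\left(h \right)} = \frac{1}{2}$ ($v{\left(h \right)} = \frac{3 - 2}{2} = \frac{1}{2} \cdot 1 = \frac{1}{2}$)
$G{\left(U,m \right)} = \frac{1}{2}$
$q{\left(F,E \right)} = - \frac{2}{83}$ ($q{\left(F,E \right)} = \frac{1}{-42 + \frac{1}{2}} = \frac{1}{- \frac{83}{2}} = - \frac{2}{83}$)
$- q{\left(1579,u \right)} = \left(-1\right) \left(- \frac{2}{83}\right) = \frac{2}{83}$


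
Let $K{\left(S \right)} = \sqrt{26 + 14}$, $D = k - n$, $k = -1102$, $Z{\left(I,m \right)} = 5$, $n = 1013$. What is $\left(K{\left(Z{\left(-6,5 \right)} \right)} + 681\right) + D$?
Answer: $-1434 + 2 \sqrt{10} \approx -1427.7$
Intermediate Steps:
$D = -2115$ ($D = -1102 - 1013 = -2115$)
$K{\left(S \right)} = 2 \sqrt{10}$ ($K{\left(S \right)} = \sqrt{40} = 2 \sqrt{10}$)
$\left(K{\left(Z{\left(-6,5 \right)} \right)} + 681\right) + D = \left(2 \sqrt{10} + 681\right) - 2115 = \left(681 + 2 \sqrt{10}\right) - 2115 = -1434 + 2 \sqrt{10}$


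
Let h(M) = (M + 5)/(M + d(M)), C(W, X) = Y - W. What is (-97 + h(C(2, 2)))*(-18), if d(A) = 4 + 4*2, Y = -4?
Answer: 1749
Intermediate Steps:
d(A) = 12 (d(A) = 4 + 8 = 12)
C(W, X) = -4 - W
h(M) = (5 + M)/(12 + M) (h(M) = (M + 5)/(M + 12) = (5 + M)/(12 + M))
(-97 + h(C(2, 2)))*(-18) = (-97 + (5 + (-4 - 1*2))/(12 + (-4 - 1*2)))*(-18) = (-97 + (5 + (-4 - 2))/(12 + (-4 - 2)))*(-18) = (-97 + (5 - 6)/(12 - 6))*(-18) = (-97 - 1/6)*(-18) = (-97 + (⅙)*(-1))*(-18) = (-97 - ⅙)*(-18) = -583/6*(-18) = 1749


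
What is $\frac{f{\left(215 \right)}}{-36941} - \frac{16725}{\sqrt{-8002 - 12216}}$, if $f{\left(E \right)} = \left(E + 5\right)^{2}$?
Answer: $- \frac{48400}{36941} + \frac{16725 i \sqrt{20218}}{20218} \approx -1.3102 + 117.62 i$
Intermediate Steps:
$f{\left(E \right)} = \left(5 + E\right)^{2}$
$\frac{f{\left(215 \right)}}{-36941} - \frac{16725}{\sqrt{-8002 - 12216}} = \frac{\left(5 + 215\right)^{2}}{-36941} - \frac{16725}{\sqrt{-8002 - 12216}} = 220^{2} \left(- \frac{1}{36941}\right) - \frac{16725}{\sqrt{-20218}} = 48400 \left(- \frac{1}{36941}\right) - \frac{16725}{i \sqrt{20218}} = - \frac{48400}{36941} - 16725 \left(- \frac{i \sqrt{20218}}{20218}\right) = - \frac{48400}{36941} + \frac{16725 i \sqrt{20218}}{20218}$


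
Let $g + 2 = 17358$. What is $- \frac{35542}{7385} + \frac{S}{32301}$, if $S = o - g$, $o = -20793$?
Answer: $- \frac{1429772507}{238542885} \approx -5.9938$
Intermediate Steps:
$g = 17356$ ($g = -2 + 17358 = 17356$)
$S = -38149$ ($S = -20793 - 17356 = -38149$)
$- \frac{35542}{7385} + \frac{S}{32301} = - \frac{35542}{7385} - \frac{38149}{32301} = - \frac{1429772507}{238542885}$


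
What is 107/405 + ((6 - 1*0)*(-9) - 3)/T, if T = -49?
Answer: 28328/19845 ≈ 1.4275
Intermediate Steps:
107/405 + ((6 - 1*0)*(-9) - 3)/T = 107/405 + ((6 - 1*0)*(-9) - 3)/(-49) = 107*(1/405) + ((6 + 0)*(-9) - 3)*(-1/49) = 107/405 + (6*(-9) - 3)*(-1/49) = 107/405 + (-54 - 3)*(-1/49) = 107/405 - 57*(-1/49) = 107/405 + 57/49 = 28328/19845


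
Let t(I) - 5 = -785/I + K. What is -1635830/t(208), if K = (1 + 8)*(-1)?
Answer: 48607520/231 ≈ 2.1042e+5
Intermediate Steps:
K = -9 (K = 9*(-1) = -9)
t(I) = -4 - 785/I (t(I) = 5 + (-785/I - 9) = 5 + (-9 - 785/I) = -4 - 785/I)
-1635830/t(208) = -1635830/(-4 - 785/208) = -1635830/(-1617/208) = -1635830*(-208/1617) = 48607520/231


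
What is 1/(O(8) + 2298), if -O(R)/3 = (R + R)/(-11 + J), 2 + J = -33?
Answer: 23/52878 ≈ 0.00043496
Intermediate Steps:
J = -35 (J = -2 - 33 = -35)
O(R) = 3*R/23 (O(R) = -3*(R + R)/(-11 - 35) = -3*2*R/(-46) = -3*2*R*(-1)/46 = -(-3)*R/23 = 3*R/23)
1/(O(8) + 2298) = 1/((3/23)*8 + 2298) = 1/(24/23 + 2298) = 1/(52878/23) = 23/52878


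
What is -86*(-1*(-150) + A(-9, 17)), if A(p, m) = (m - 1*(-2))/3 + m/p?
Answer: -119540/9 ≈ -13282.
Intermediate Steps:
A(p, m) = ⅔ + m/3 + m/p (A(p, m) = (m + 2)*(⅓) + m/p = (2 + m)*(⅓) + m/p = (⅔ + m/3) + m/p = ⅔ + m/3 + m/p)
-86*(-1*(-150) + A(-9, 17)) = -86*(-1*(-150) + (17 + (⅓)*(-9)*(2 + 17))/(-9)) = -86*(150 - (17 + (⅓)*(-9)*19)/9) = -86*(150 - (17 - 57)/9) = -86*(150 - ⅑*(-40)) = -86*(150 + 40/9) = -86*1390/9 = -119540/9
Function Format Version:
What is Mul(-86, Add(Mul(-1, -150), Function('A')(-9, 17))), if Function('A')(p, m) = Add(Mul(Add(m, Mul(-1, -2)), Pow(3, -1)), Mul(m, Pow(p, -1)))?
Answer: Rational(-119540, 9) ≈ -13282.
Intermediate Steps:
Function('A')(p, m) = Add(Rational(2, 3), Mul(Rational(1, 3), m), Mul(m, Pow(p, -1))) (Function('A')(p, m) = Add(Mul(Add(m, 2), Rational(1, 3)), Mul(m, Pow(p, -1))) = Add(Mul(Add(2, m), Rational(1, 3)), Mul(m, Pow(p, -1))) = Add(Add(Rational(2, 3), Mul(Rational(1, 3), m)), Mul(m, Pow(p, -1))) = Add(Rational(2, 3), Mul(Rational(1, 3), m), Mul(m, Pow(p, -1))))
Mul(-86, Add(Mul(-1, -150), Function('A')(-9, 17))) = Mul(-86, Add(Mul(-1, -150), Mul(Pow(-9, -1), Add(17, Mul(Rational(1, 3), -9, Add(2, 17)))))) = Mul(-86, Add(150, Mul(Rational(-1, 9), Add(17, Mul(Rational(1, 3), -9, 19))))) = Mul(-86, Add(150, Mul(Rational(-1, 9), Add(17, -57)))) = Mul(-86, Add(150, Mul(Rational(-1, 9), -40))) = Mul(-86, Add(150, Rational(40, 9))) = Mul(-86, Rational(1390, 9)) = Rational(-119540, 9)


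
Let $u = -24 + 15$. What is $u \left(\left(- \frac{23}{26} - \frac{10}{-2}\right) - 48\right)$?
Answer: $\frac{10269}{26} \approx 394.96$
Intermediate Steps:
$u = -9$
$u \left(\left(- \frac{23}{26} - \frac{10}{-2}\right) - 48\right) = - 9 \left(\left(- \frac{23}{26} - \frac{10}{-2}\right) - 48\right) = - 9 \left(\left(\left(-23\right) \frac{1}{26} - -5\right) - 48\right) = - 9 \left(\left(- \frac{23}{26} + 5\right) - 48\right) = - 9 \left(\frac{107}{26} - 48\right) = \left(-9\right) \left(- \frac{1141}{26}\right) = \frac{10269}{26}$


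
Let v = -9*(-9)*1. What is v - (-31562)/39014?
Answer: 1595848/19507 ≈ 81.809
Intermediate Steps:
v = 81 (v = 81*1 = 81)
v - (-31562)/39014 = 81 - (-31562)/39014 = 81 - 1*(-15781/19507) = 81 + 15781/19507 = 1595848/19507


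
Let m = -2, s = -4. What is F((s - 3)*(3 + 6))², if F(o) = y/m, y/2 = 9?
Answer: 81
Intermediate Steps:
y = 18 (y = 2*9 = 18)
F(o) = -9 (F(o) = 18/(-2) = 18*(-½) = -9)
F((s - 3)*(3 + 6))² = (-9)² = 81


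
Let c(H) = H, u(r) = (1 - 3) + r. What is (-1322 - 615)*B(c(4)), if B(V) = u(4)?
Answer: -3874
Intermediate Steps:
u(r) = -2 + r
B(V) = 2 (B(V) = -2 + 4 = 2)
(-1322 - 615)*B(c(4)) = (-1322 - 615)*2 = -1937*2 = -3874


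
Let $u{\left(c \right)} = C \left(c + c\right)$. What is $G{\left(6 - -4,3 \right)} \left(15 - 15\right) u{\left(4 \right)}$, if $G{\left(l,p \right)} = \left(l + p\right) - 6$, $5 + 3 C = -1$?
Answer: $0$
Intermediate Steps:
$C = -2$ ($C = - \frac{5}{3} + \frac{1}{3} \left(-1\right) = - \frac{5}{3} - \frac{1}{3} = -2$)
$G{\left(l,p \right)} = -6 + l + p$
$u{\left(c \right)} = - 4 c$ ($u{\left(c \right)} = - 2 \left(c + c\right) = - 2 \cdot 2 c = - 4 c$)
$G{\left(6 - -4,3 \right)} \left(15 - 15\right) u{\left(4 \right)} = \left(-6 + \left(6 - -4\right) + 3\right) \left(15 - 15\right) \left(\left(-4\right) 4\right) = \left(-6 + \left(6 + 4\right) + 3\right) 0 \left(-16\right) = \left(-6 + 10 + 3\right) 0 \left(-16\right) = 7 \cdot 0 \left(-16\right) = 0 \left(-16\right) = 0$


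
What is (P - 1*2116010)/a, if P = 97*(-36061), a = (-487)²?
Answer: -5613927/237169 ≈ -23.671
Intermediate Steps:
a = 237169
P = -3497917
(P - 1*2116010)/a = (-3497917 - 1*2116010)/237169 = (-3497917 - 2116010)*(1/237169) = -5613927*1/237169 = -5613927/237169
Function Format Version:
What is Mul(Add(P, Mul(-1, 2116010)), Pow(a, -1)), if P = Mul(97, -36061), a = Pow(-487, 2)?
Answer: Rational(-5613927, 237169) ≈ -23.671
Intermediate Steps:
a = 237169
P = -3497917
Mul(Add(P, Mul(-1, 2116010)), Pow(a, -1)) = Mul(Add(-3497917, Mul(-1, 2116010)), Pow(237169, -1)) = Mul(Add(-3497917, -2116010), Rational(1, 237169)) = Mul(-5613927, Rational(1, 237169)) = Rational(-5613927, 237169)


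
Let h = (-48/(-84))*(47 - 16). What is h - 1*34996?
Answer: -244848/7 ≈ -34978.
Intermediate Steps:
h = 124/7 (h = -48*(-1/84)*31 = (4/7)*31 = 124/7 ≈ 17.714)
h - 1*34996 = 124/7 - 1*34996 = 124/7 - 34996 = -244848/7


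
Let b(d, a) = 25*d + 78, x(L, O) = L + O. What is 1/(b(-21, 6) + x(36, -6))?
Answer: -1/417 ≈ -0.0023981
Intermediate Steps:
b(d, a) = 78 + 25*d
1/(b(-21, 6) + x(36, -6)) = 1/((78 + 25*(-21)) + (36 - 6)) = 1/((78 - 525) + 30) = 1/(-447 + 30) = 1/(-417) = -1/417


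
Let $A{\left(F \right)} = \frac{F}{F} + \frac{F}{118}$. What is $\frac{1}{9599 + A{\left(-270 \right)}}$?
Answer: $\frac{59}{566265} \approx 0.00010419$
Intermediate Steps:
$A{\left(F \right)} = 1 + \frac{F}{118}$ ($A{\left(F \right)} = 1 + F \frac{1}{118} = 1 + \frac{F}{118}$)
$\frac{1}{9599 + A{\left(-270 \right)}} = \frac{1}{9599 + \left(1 + \frac{1}{118} \left(-270\right)\right)} = \frac{1}{9599 + \left(1 - \frac{135}{59}\right)} = \frac{1}{9599 - \frac{76}{59}} = \frac{1}{\frac{566265}{59}} = \frac{59}{566265}$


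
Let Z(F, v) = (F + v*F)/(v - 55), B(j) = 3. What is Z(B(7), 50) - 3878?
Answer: -19543/5 ≈ -3908.6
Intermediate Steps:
Z(F, v) = (F + F*v)/(-55 + v)
Z(B(7), 50) - 3878 = 3*(1 + 50)/(-55 + 50) - 3878 = 3*51/(-5) - 3878 = 3*(-1/5)*51 - 3878 = -153/5 - 3878 = -19543/5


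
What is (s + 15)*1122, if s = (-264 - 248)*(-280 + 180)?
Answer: 57463230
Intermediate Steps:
s = 51200 (s = -512*(-100) = 51200)
(s + 15)*1122 = (51200 + 15)*1122 = 51215*1122 = 57463230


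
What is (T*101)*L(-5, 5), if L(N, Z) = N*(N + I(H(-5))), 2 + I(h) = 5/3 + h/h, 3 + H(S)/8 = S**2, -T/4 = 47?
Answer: -1234220/3 ≈ -4.1141e+5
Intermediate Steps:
T = -188 (T = -4*47 = -188)
H(S) = -24 + 8*S**2
I(h) = 2/3 (I(h) = -2 + (5/3 + h/h) = -2 + (5*(1/3) + 1) = -2 + (5/3 + 1) = -2 + 8/3 = 2/3)
L(N, Z) = N*(2/3 + N) (L(N, Z) = N*(N + 2/3) = N*(2/3 + N))
(T*101)*L(-5, 5) = (-188*101)*((1/3)*(-5)*(2 + 3*(-5))) = -18988*(-5)*(2 - 15)/3 = -18988*(-5)*(-13)/3 = -18988*65/3 = -1234220/3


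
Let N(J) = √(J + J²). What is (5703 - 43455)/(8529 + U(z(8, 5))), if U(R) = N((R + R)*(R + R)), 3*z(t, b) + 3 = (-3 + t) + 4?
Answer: -321986808/72743569 + 151008*√17/72743569 ≈ -4.4178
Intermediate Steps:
z(t, b) = -⅔ + t/3 (z(t, b) = -1 + ((-3 + t) + 4)/3 = -1 + (1 + t)/3 = -1 + (⅓ + t/3) = -⅔ + t/3)
U(R) = 2*√(R²*(1 + 4*R²)) (U(R) = √(((R + R)*(R + R))*(1 + (R + R)*(R + R))) = √(((2*R)*(2*R))*(1 + (2*R)*(2*R))) = √((4*R²)*(1 + 4*R²)) = √(4*R²*(1 + 4*R²)) = 2*√(R²*(1 + 4*R²)))
(5703 - 43455)/(8529 + U(z(8, 5))) = (5703 - 43455)/(8529 + 2*√((-⅔ + (⅓)*8)² + 4*(-⅔ + (⅓)*8)⁴)) = -37752/(8529 + 2*√((-⅔ + 8/3)² + 4*(-⅔ + 8/3)⁴)) = -37752/(8529 + 2*√(2² + 4*2⁴)) = -37752/(8529 + 2*√(4 + 4*16)) = -37752/(8529 + 2*√(4 + 64)) = -37752/(8529 + 2*√68) = -37752/(8529 + 2*(2*√17)) = -37752/(8529 + 4*√17)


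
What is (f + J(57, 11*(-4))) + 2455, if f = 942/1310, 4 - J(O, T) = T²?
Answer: 343036/655 ≈ 523.72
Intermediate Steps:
J(O, T) = 4 - T²
f = 471/655 (f = 942*(1/1310) = 471/655 ≈ 0.71908)
(f + J(57, 11*(-4))) + 2455 = (471/655 + (4 - (11*(-4))²)) + 2455 = (471/655 + (4 - 1*(-44)²)) + 2455 = (471/655 + (4 - 1*1936)) + 2455 = (471/655 + (4 - 1936)) + 2455 = (471/655 - 1932) + 2455 = -1264989/655 + 2455 = 343036/655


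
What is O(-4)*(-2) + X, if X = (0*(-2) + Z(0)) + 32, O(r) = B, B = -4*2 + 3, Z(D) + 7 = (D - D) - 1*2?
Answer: 33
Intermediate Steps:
Z(D) = -9 (Z(D) = -7 + ((D - D) - 1*2) = -7 + (0 - 2) = -7 - 2 = -9)
B = -5 (B = -8 + 3 = -5)
O(r) = -5
X = 23 (X = (0*(-2) - 9) + 32 = (0 - 9) + 32 = -9 + 32 = 23)
O(-4)*(-2) + X = -5*(-2) + 23 = 10 + 23 = 33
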